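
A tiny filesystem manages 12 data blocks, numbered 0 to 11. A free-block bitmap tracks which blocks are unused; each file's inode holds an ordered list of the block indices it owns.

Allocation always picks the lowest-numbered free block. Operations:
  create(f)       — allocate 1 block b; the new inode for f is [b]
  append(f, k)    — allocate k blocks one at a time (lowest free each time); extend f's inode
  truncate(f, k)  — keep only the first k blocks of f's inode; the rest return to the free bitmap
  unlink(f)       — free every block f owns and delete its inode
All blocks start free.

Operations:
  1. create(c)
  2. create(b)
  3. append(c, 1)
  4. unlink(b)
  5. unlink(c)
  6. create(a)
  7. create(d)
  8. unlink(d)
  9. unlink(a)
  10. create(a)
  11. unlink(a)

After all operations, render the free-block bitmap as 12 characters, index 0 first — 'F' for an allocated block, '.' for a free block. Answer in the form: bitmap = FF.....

bitmap = ............

create(c): bitmap=F........... | c=[0]
create(b): bitmap=FF.......... | b=[1] c=[0]
append(c, 1): bitmap=FFF......... | b=[1] c=[0, 2]
unlink(b): bitmap=F.F......... | c=[0, 2]
unlink(c): bitmap=............ | 
create(a): bitmap=F........... | a=[0]
create(d): bitmap=FF.......... | a=[0] d=[1]
unlink(d): bitmap=F........... | a=[0]
unlink(a): bitmap=............ | 
create(a): bitmap=F........... | a=[0]
unlink(a): bitmap=............ | 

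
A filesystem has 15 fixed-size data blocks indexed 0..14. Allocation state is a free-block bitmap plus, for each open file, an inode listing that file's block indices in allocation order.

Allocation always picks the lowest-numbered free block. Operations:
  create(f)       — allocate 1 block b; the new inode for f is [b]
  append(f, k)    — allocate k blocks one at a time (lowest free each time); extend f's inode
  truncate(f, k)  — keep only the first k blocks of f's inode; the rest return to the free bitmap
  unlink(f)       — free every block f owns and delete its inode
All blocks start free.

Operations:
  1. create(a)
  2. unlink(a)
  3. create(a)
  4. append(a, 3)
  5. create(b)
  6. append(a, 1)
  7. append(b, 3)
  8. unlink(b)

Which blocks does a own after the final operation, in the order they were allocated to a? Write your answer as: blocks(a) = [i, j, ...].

blocks(a) = [0, 1, 2, 3, 5]

  1. create(a)  ⇒  F..............  {a→[0]}
  2. unlink(a)  ⇒  ...............  {}
  3. create(a)  ⇒  F..............  {a→[0]}
  4. append(a, 3)  ⇒  FFFF...........  {a→[0, 1, 2, 3]}
  5. create(b)  ⇒  FFFFF..........  {a→[0, 1, 2, 3]; b→[4]}
  6. append(a, 1)  ⇒  FFFFFF.........  {a→[0, 1, 2, 3, 5]; b→[4]}
  7. append(b, 3)  ⇒  FFFFFFFFF......  {a→[0, 1, 2, 3, 5]; b→[4, 6, 7, 8]}
  8. unlink(b)  ⇒  FFFF.F.........  {a→[0, 1, 2, 3, 5]}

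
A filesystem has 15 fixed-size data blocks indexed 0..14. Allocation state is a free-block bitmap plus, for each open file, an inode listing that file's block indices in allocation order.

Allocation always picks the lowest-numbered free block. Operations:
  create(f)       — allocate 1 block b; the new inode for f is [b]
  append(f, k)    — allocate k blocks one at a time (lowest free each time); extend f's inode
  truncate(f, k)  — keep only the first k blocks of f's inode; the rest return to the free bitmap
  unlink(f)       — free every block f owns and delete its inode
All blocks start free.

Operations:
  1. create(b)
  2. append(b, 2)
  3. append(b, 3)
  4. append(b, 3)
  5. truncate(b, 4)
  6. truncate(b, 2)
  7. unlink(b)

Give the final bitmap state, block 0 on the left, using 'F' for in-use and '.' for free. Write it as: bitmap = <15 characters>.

bitmap = ...............

create(b): bitmap=F.............. | b=[0]
append(b, 2): bitmap=FFF............ | b=[0, 1, 2]
append(b, 3): bitmap=FFFFFF......... | b=[0, 1, 2, 3, 4, 5]
append(b, 3): bitmap=FFFFFFFFF...... | b=[0, 1, 2, 3, 4, 5, 6, 7, 8]
truncate(b, 4): bitmap=FFFF........... | b=[0, 1, 2, 3]
truncate(b, 2): bitmap=FF............. | b=[0, 1]
unlink(b): bitmap=............... | 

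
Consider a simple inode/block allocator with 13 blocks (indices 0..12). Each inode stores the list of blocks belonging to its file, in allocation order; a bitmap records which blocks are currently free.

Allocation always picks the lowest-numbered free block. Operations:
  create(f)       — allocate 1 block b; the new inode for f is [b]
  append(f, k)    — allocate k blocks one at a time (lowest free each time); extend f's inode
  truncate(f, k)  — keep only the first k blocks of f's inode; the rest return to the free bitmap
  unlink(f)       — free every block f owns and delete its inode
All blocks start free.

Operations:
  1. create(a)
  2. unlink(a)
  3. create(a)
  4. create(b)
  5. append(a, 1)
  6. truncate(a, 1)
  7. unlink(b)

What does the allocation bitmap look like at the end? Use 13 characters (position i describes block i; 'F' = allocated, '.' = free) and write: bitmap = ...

bitmap = F............

after create(a) → a:[0]  free=[F............]
after unlink(a) →   free=[.............]
after create(a) → a:[0]  free=[F............]
after create(b) → a:[0], b:[1]  free=[FF...........]
after append(a, 1) → a:[0, 2], b:[1]  free=[FFF..........]
after truncate(a, 1) → a:[0], b:[1]  free=[FF...........]
after unlink(b) → a:[0]  free=[F............]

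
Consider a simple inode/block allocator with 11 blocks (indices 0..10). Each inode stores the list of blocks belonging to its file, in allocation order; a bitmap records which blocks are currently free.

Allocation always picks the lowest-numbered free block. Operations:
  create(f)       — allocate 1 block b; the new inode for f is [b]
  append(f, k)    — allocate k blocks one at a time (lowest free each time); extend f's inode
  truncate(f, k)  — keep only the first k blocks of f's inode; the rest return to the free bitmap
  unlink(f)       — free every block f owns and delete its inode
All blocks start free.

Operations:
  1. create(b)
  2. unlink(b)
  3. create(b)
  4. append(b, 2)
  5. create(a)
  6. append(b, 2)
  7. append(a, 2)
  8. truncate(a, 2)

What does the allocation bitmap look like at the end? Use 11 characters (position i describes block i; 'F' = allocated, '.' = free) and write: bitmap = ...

after create(b) → b:[0]  free=[F..........]
after unlink(b) →   free=[...........]
after create(b) → b:[0]  free=[F..........]
after append(b, 2) → b:[0, 1, 2]  free=[FFF........]
after create(a) → a:[3], b:[0, 1, 2]  free=[FFFF.......]
after append(b, 2) → a:[3], b:[0, 1, 2, 4, 5]  free=[FFFFFF.....]
after append(a, 2) → a:[3, 6, 7], b:[0, 1, 2, 4, 5]  free=[FFFFFFFF...]
after truncate(a, 2) → a:[3, 6], b:[0, 1, 2, 4, 5]  free=[FFFFFFF....]

bitmap = FFFFFFF....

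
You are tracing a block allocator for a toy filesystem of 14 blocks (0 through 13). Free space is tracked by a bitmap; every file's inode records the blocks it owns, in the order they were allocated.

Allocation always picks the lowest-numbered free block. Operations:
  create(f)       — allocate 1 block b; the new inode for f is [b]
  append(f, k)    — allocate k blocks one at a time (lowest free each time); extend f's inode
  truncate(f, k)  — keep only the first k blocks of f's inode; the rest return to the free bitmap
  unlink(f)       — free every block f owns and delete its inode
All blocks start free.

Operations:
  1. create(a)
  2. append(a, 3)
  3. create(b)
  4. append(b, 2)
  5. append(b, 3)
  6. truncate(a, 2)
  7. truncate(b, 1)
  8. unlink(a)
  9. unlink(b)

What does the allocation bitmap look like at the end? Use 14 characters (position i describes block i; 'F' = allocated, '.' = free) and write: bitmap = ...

create(a): bitmap=F............. | a=[0]
append(a, 3): bitmap=FFFF.......... | a=[0, 1, 2, 3]
create(b): bitmap=FFFFF......... | a=[0, 1, 2, 3] b=[4]
append(b, 2): bitmap=FFFFFFF....... | a=[0, 1, 2, 3] b=[4, 5, 6]
append(b, 3): bitmap=FFFFFFFFFF.... | a=[0, 1, 2, 3] b=[4, 5, 6, 7, 8, 9]
truncate(a, 2): bitmap=FF..FFFFFF.... | a=[0, 1] b=[4, 5, 6, 7, 8, 9]
truncate(b, 1): bitmap=FF..F......... | a=[0, 1] b=[4]
unlink(a): bitmap=....F......... | b=[4]
unlink(b): bitmap=.............. | 

bitmap = ..............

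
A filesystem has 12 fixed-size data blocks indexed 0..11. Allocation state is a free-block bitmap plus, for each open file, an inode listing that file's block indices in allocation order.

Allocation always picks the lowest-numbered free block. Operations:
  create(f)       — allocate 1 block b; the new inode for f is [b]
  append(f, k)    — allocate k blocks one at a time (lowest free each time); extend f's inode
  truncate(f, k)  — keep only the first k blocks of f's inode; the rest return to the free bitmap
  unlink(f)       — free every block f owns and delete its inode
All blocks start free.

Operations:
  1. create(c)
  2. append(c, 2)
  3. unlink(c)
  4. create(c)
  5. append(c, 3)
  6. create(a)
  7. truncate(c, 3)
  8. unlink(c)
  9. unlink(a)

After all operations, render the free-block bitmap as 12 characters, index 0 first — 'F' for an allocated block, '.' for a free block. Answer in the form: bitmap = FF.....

[1] create(c) — c=0 (map F...........)
[2] append(c, 2) — c=0,1,2 (map FFF.........)
[3] unlink(c) —  (map ............)
[4] create(c) — c=0 (map F...........)
[5] append(c, 3) — c=0,1,2,3 (map FFFF........)
[6] create(a) — a=4 c=0,1,2,3 (map FFFFF.......)
[7] truncate(c, 3) — a=4 c=0,1,2 (map FFF.F.......)
[8] unlink(c) — a=4 (map ....F.......)
[9] unlink(a) —  (map ............)

bitmap = ............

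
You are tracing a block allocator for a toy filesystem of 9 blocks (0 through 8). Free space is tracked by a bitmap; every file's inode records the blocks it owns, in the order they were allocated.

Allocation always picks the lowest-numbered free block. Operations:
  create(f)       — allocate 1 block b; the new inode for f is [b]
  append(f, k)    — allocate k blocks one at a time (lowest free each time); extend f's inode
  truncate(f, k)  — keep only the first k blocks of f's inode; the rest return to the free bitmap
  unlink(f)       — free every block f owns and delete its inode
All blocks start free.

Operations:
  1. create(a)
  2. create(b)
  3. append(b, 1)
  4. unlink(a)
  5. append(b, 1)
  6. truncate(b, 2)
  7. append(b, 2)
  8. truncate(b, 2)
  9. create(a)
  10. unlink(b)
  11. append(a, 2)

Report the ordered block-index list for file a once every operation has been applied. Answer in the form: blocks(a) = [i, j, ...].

blocks(a) = [0, 1, 2]

after create(a) → a:[0]  free=[F........]
after create(b) → a:[0], b:[1]  free=[FF.......]
after append(b, 1) → a:[0], b:[1, 2]  free=[FFF......]
after unlink(a) → b:[1, 2]  free=[.FF......]
after append(b, 1) → b:[1, 2, 0]  free=[FFF......]
after truncate(b, 2) → b:[1, 2]  free=[.FF......]
after append(b, 2) → b:[1, 2, 0, 3]  free=[FFFF.....]
after truncate(b, 2) → b:[1, 2]  free=[.FF......]
after create(a) → a:[0], b:[1, 2]  free=[FFF......]
after unlink(b) → a:[0]  free=[F........]
after append(a, 2) → a:[0, 1, 2]  free=[FFF......]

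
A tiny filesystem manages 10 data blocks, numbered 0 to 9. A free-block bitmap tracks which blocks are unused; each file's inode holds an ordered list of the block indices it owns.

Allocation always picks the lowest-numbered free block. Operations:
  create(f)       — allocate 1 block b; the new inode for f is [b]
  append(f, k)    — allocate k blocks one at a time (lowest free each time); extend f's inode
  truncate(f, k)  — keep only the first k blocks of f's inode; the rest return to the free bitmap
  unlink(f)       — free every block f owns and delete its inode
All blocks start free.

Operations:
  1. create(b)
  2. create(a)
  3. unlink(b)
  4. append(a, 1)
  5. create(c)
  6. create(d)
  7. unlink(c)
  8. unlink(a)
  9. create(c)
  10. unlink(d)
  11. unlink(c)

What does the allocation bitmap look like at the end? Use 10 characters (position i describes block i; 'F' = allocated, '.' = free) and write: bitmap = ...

bitmap = ..........

create(b): bitmap=F......... | b=[0]
create(a): bitmap=FF........ | a=[1] b=[0]
unlink(b): bitmap=.F........ | a=[1]
append(a, 1): bitmap=FF........ | a=[1, 0]
create(c): bitmap=FFF....... | a=[1, 0] c=[2]
create(d): bitmap=FFFF...... | a=[1, 0] c=[2] d=[3]
unlink(c): bitmap=FF.F...... | a=[1, 0] d=[3]
unlink(a): bitmap=...F...... | d=[3]
create(c): bitmap=F..F...... | c=[0] d=[3]
unlink(d): bitmap=F......... | c=[0]
unlink(c): bitmap=.......... | 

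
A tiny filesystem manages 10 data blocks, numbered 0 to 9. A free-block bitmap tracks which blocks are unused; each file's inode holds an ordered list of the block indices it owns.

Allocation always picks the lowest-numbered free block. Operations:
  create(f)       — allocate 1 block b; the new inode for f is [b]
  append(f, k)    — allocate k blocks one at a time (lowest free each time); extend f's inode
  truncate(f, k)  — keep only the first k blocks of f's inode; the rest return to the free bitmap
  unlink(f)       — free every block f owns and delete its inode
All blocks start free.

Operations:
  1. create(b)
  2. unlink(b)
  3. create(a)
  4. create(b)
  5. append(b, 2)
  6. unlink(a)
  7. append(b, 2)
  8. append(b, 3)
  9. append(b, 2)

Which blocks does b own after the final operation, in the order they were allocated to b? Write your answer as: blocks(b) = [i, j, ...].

blocks(b) = [1, 2, 3, 0, 4, 5, 6, 7, 8, 9]

  1. create(b)  ⇒  F.........  {b→[0]}
  2. unlink(b)  ⇒  ..........  {}
  3. create(a)  ⇒  F.........  {a→[0]}
  4. create(b)  ⇒  FF........  {a→[0]; b→[1]}
  5. append(b, 2)  ⇒  FFFF......  {a→[0]; b→[1, 2, 3]}
  6. unlink(a)  ⇒  .FFF......  {b→[1, 2, 3]}
  7. append(b, 2)  ⇒  FFFFF.....  {b→[1, 2, 3, 0, 4]}
  8. append(b, 3)  ⇒  FFFFFFFF..  {b→[1, 2, 3, 0, 4, 5, 6, 7]}
  9. append(b, 2)  ⇒  FFFFFFFFFF  {b→[1, 2, 3, 0, 4, 5, 6, 7, 8, 9]}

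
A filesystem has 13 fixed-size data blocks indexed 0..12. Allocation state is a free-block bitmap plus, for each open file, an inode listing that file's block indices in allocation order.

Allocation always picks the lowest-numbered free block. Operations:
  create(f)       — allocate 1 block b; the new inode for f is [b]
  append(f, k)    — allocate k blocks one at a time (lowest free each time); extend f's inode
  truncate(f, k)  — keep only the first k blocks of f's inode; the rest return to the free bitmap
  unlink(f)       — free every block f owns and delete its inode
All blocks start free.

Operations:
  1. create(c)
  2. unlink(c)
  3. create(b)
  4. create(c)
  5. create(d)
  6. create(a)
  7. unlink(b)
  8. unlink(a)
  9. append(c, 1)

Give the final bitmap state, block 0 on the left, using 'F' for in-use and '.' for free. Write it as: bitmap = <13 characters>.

bitmap = FFF..........

after create(c) → c:[0]  free=[F............]
after unlink(c) →   free=[.............]
after create(b) → b:[0]  free=[F............]
after create(c) → b:[0], c:[1]  free=[FF...........]
after create(d) → b:[0], c:[1], d:[2]  free=[FFF..........]
after create(a) → a:[3], b:[0], c:[1], d:[2]  free=[FFFF.........]
after unlink(b) → a:[3], c:[1], d:[2]  free=[.FFF.........]
after unlink(a) → c:[1], d:[2]  free=[.FF..........]
after append(c, 1) → c:[1, 0], d:[2]  free=[FFF..........]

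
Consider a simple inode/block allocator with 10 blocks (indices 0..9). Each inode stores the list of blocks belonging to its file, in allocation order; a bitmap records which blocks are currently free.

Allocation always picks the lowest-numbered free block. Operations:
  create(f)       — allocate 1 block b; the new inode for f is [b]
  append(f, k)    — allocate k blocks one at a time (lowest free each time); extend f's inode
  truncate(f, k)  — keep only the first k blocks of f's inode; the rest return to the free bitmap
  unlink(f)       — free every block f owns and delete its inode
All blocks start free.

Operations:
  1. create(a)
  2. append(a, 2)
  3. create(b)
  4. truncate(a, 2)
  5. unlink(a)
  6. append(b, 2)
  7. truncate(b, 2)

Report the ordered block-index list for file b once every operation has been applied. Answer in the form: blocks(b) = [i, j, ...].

blocks(b) = [3, 0]

after create(a) → a:[0]  free=[F.........]
after append(a, 2) → a:[0, 1, 2]  free=[FFF.......]
after create(b) → a:[0, 1, 2], b:[3]  free=[FFFF......]
after truncate(a, 2) → a:[0, 1], b:[3]  free=[FF.F......]
after unlink(a) → b:[3]  free=[...F......]
after append(b, 2) → b:[3, 0, 1]  free=[FF.F......]
after truncate(b, 2) → b:[3, 0]  free=[F..F......]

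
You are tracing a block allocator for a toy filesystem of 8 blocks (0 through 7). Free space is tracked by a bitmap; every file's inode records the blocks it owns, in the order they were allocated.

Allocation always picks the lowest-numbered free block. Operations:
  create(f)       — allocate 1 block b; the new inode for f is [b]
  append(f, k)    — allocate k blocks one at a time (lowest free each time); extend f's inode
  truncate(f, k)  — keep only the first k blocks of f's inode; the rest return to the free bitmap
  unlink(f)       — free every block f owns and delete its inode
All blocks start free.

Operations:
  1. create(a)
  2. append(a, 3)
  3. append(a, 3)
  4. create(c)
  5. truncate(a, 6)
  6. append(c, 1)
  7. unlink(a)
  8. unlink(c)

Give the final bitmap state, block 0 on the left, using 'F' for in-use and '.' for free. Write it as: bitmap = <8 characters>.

bitmap = ........

after create(a) → a:[0]  free=[F.......]
after append(a, 3) → a:[0, 1, 2, 3]  free=[FFFF....]
after append(a, 3) → a:[0, 1, 2, 3, 4, 5, 6]  free=[FFFFFFF.]
after create(c) → a:[0, 1, 2, 3, 4, 5, 6], c:[7]  free=[FFFFFFFF]
after truncate(a, 6) → a:[0, 1, 2, 3, 4, 5], c:[7]  free=[FFFFFF.F]
after append(c, 1) → a:[0, 1, 2, 3, 4, 5], c:[7, 6]  free=[FFFFFFFF]
after unlink(a) → c:[7, 6]  free=[......FF]
after unlink(c) →   free=[........]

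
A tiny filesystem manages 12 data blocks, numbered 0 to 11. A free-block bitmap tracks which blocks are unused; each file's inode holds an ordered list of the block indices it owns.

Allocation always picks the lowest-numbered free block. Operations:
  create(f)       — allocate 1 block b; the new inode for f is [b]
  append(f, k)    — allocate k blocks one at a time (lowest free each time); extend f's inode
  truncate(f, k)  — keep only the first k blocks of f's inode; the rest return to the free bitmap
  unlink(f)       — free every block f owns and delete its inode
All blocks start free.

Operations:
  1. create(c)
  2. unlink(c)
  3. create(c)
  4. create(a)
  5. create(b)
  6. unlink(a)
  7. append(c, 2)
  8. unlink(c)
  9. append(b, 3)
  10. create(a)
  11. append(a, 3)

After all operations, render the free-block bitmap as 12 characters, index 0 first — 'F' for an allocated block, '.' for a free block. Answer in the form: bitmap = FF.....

bitmap = FFFFFFFF....

[1] create(c) — c=0 (map F...........)
[2] unlink(c) —  (map ............)
[3] create(c) — c=0 (map F...........)
[4] create(a) — a=1 c=0 (map FF..........)
[5] create(b) — a=1 b=2 c=0 (map FFF.........)
[6] unlink(a) — b=2 c=0 (map F.F.........)
[7] append(c, 2) — b=2 c=0,1,3 (map FFFF........)
[8] unlink(c) — b=2 (map ..F.........)
[9] append(b, 3) — b=2,0,1,3 (map FFFF........)
[10] create(a) — a=4 b=2,0,1,3 (map FFFFF.......)
[11] append(a, 3) — a=4,5,6,7 b=2,0,1,3 (map FFFFFFFF....)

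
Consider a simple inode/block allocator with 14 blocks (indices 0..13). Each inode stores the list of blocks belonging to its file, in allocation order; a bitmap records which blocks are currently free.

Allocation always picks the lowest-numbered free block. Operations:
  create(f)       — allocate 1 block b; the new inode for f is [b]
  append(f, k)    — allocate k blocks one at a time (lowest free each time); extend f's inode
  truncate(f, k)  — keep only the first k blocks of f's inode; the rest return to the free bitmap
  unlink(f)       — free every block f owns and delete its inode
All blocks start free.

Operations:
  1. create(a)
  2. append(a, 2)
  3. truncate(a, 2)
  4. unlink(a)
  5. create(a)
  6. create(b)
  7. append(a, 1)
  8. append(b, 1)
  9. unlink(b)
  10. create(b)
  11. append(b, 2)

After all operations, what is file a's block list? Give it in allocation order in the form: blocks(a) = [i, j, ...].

[1] create(a) — a=0 (map F.............)
[2] append(a, 2) — a=0,1,2 (map FFF...........)
[3] truncate(a, 2) — a=0,1 (map FF............)
[4] unlink(a) —  (map ..............)
[5] create(a) — a=0 (map F.............)
[6] create(b) — a=0 b=1 (map FF............)
[7] append(a, 1) — a=0,2 b=1 (map FFF...........)
[8] append(b, 1) — a=0,2 b=1,3 (map FFFF..........)
[9] unlink(b) — a=0,2 (map F.F...........)
[10] create(b) — a=0,2 b=1 (map FFF...........)
[11] append(b, 2) — a=0,2 b=1,3,4 (map FFFFF.........)

blocks(a) = [0, 2]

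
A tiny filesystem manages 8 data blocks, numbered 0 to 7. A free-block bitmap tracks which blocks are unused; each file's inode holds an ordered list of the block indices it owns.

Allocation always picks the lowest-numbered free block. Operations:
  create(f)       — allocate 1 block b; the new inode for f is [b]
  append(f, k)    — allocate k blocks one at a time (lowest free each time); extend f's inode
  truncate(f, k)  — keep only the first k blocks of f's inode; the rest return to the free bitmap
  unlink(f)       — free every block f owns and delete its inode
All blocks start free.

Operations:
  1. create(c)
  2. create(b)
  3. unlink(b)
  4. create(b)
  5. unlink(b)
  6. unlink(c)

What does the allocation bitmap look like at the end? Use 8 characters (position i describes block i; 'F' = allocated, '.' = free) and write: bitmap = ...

  1. create(c)  ⇒  F.......  {c→[0]}
  2. create(b)  ⇒  FF......  {b→[1]; c→[0]}
  3. unlink(b)  ⇒  F.......  {c→[0]}
  4. create(b)  ⇒  FF......  {b→[1]; c→[0]}
  5. unlink(b)  ⇒  F.......  {c→[0]}
  6. unlink(c)  ⇒  ........  {}

bitmap = ........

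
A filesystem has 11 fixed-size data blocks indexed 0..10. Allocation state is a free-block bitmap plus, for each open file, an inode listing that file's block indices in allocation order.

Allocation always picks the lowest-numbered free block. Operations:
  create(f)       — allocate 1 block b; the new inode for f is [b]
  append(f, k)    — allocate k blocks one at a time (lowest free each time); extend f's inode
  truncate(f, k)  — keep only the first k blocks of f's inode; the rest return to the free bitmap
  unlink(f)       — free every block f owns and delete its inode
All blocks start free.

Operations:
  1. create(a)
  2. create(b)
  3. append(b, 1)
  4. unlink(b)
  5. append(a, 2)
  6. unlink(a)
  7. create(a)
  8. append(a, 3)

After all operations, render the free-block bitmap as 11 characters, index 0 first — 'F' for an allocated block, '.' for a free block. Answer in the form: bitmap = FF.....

[1] create(a) — a=0 (map F..........)
[2] create(b) — a=0 b=1 (map FF.........)
[3] append(b, 1) — a=0 b=1,2 (map FFF........)
[4] unlink(b) — a=0 (map F..........)
[5] append(a, 2) — a=0,1,2 (map FFF........)
[6] unlink(a) —  (map ...........)
[7] create(a) — a=0 (map F..........)
[8] append(a, 3) — a=0,1,2,3 (map FFFF.......)

bitmap = FFFF.......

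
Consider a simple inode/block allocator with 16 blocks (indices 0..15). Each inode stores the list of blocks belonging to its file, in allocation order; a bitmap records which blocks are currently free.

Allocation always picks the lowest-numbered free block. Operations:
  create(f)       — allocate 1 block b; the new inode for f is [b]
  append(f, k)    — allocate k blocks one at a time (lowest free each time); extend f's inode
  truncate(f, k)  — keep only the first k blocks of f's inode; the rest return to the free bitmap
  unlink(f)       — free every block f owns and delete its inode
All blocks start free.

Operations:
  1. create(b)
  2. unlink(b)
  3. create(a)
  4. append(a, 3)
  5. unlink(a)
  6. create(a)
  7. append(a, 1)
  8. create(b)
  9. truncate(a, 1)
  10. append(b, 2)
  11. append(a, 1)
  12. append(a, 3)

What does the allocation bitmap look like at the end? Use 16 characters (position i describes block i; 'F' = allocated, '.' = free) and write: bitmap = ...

bitmap = FFFFFFFF........

[1] create(b) — b=0 (map F...............)
[2] unlink(b) —  (map ................)
[3] create(a) — a=0 (map F...............)
[4] append(a, 3) — a=0,1,2,3 (map FFFF............)
[5] unlink(a) —  (map ................)
[6] create(a) — a=0 (map F...............)
[7] append(a, 1) — a=0,1 (map FF..............)
[8] create(b) — a=0,1 b=2 (map FFF.............)
[9] truncate(a, 1) — a=0 b=2 (map F.F.............)
[10] append(b, 2) — a=0 b=2,1,3 (map FFFF............)
[11] append(a, 1) — a=0,4 b=2,1,3 (map FFFFF...........)
[12] append(a, 3) — a=0,4,5,6,7 b=2,1,3 (map FFFFFFFF........)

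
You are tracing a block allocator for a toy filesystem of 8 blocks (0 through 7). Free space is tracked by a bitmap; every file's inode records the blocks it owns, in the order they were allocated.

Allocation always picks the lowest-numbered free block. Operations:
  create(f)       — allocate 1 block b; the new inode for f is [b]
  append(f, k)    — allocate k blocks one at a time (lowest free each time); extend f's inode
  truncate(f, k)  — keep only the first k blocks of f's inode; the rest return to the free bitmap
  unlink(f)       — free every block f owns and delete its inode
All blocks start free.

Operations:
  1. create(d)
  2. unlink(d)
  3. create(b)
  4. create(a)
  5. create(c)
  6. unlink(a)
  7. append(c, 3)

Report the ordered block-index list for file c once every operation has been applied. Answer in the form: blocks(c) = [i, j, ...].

blocks(c) = [2, 1, 3, 4]

[1] create(d) — d=0 (map F.......)
[2] unlink(d) —  (map ........)
[3] create(b) — b=0 (map F.......)
[4] create(a) — a=1 b=0 (map FF......)
[5] create(c) — a=1 b=0 c=2 (map FFF.....)
[6] unlink(a) — b=0 c=2 (map F.F.....)
[7] append(c, 3) — b=0 c=2,1,3,4 (map FFFFF...)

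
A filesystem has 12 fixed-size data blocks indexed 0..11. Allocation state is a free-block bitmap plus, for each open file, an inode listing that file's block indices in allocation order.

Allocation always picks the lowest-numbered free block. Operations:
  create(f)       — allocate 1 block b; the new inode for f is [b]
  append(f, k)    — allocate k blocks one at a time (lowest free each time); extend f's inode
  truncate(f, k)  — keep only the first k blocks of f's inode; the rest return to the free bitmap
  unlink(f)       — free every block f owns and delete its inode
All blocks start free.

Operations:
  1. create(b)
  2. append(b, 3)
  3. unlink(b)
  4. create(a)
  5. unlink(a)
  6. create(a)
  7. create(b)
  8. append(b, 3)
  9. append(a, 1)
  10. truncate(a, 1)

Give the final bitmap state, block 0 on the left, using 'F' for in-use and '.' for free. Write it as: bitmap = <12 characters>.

bitmap = FFFFF.......

create(b): bitmap=F........... | b=[0]
append(b, 3): bitmap=FFFF........ | b=[0, 1, 2, 3]
unlink(b): bitmap=............ | 
create(a): bitmap=F........... | a=[0]
unlink(a): bitmap=............ | 
create(a): bitmap=F........... | a=[0]
create(b): bitmap=FF.......... | a=[0] b=[1]
append(b, 3): bitmap=FFFFF....... | a=[0] b=[1, 2, 3, 4]
append(a, 1): bitmap=FFFFFF...... | a=[0, 5] b=[1, 2, 3, 4]
truncate(a, 1): bitmap=FFFFF....... | a=[0] b=[1, 2, 3, 4]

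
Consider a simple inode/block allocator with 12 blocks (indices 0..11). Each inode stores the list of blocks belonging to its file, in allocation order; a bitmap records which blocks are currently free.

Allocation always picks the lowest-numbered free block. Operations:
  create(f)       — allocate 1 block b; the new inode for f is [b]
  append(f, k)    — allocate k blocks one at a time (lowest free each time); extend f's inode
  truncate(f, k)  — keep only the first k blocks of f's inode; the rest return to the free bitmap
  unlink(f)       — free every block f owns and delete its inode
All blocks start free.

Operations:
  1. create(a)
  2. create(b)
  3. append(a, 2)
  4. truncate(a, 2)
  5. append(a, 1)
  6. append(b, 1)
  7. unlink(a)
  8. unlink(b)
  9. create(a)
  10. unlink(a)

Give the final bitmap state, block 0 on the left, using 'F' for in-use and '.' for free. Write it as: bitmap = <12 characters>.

bitmap = ............

after create(a) → a:[0]  free=[F...........]
after create(b) → a:[0], b:[1]  free=[FF..........]
after append(a, 2) → a:[0, 2, 3], b:[1]  free=[FFFF........]
after truncate(a, 2) → a:[0, 2], b:[1]  free=[FFF.........]
after append(a, 1) → a:[0, 2, 3], b:[1]  free=[FFFF........]
after append(b, 1) → a:[0, 2, 3], b:[1, 4]  free=[FFFFF.......]
after unlink(a) → b:[1, 4]  free=[.F..F.......]
after unlink(b) →   free=[............]
after create(a) → a:[0]  free=[F...........]
after unlink(a) →   free=[............]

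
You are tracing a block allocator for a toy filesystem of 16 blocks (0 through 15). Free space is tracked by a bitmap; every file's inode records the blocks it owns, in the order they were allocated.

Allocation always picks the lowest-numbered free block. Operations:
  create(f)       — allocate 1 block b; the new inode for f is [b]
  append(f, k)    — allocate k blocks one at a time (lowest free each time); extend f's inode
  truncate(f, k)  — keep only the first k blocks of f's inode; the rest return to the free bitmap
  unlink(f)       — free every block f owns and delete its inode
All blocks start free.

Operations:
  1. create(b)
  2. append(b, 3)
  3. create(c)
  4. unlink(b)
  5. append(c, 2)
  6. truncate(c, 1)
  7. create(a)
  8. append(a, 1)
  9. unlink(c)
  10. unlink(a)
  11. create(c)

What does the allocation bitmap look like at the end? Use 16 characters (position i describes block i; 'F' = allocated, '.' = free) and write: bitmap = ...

bitmap = F...............

create(b): bitmap=F............... | b=[0]
append(b, 3): bitmap=FFFF............ | b=[0, 1, 2, 3]
create(c): bitmap=FFFFF........... | b=[0, 1, 2, 3] c=[4]
unlink(b): bitmap=....F........... | c=[4]
append(c, 2): bitmap=FF..F........... | c=[4, 0, 1]
truncate(c, 1): bitmap=....F........... | c=[4]
create(a): bitmap=F...F........... | a=[0] c=[4]
append(a, 1): bitmap=FF..F........... | a=[0, 1] c=[4]
unlink(c): bitmap=FF.............. | a=[0, 1]
unlink(a): bitmap=................ | 
create(c): bitmap=F............... | c=[0]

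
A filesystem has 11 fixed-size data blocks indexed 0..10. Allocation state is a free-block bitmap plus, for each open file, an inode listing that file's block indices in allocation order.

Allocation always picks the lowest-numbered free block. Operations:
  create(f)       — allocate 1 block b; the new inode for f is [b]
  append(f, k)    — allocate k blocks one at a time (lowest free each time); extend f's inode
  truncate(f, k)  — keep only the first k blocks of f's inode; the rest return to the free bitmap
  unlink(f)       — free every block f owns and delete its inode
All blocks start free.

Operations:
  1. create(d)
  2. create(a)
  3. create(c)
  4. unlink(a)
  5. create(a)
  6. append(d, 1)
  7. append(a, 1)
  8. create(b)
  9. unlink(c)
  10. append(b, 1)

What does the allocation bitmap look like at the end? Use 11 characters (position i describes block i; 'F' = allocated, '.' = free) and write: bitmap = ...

create(d): bitmap=F.......... | d=[0]
create(a): bitmap=FF......... | a=[1] d=[0]
create(c): bitmap=FFF........ | a=[1] c=[2] d=[0]
unlink(a): bitmap=F.F........ | c=[2] d=[0]
create(a): bitmap=FFF........ | a=[1] c=[2] d=[0]
append(d, 1): bitmap=FFFF....... | a=[1] c=[2] d=[0, 3]
append(a, 1): bitmap=FFFFF...... | a=[1, 4] c=[2] d=[0, 3]
create(b): bitmap=FFFFFF..... | a=[1, 4] b=[5] c=[2] d=[0, 3]
unlink(c): bitmap=FF.FFF..... | a=[1, 4] b=[5] d=[0, 3]
append(b, 1): bitmap=FFFFFF..... | a=[1, 4] b=[5, 2] d=[0, 3]

bitmap = FFFFFF.....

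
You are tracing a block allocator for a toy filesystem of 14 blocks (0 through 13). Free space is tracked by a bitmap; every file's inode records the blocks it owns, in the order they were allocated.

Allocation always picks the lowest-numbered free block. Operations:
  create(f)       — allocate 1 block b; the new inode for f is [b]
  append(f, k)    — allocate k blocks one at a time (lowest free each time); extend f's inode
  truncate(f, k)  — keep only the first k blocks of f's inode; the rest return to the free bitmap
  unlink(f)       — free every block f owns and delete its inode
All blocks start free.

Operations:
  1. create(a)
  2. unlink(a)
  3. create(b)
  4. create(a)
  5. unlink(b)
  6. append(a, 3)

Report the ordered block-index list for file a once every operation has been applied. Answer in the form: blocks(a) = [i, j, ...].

blocks(a) = [1, 0, 2, 3]

[1] create(a) — a=0 (map F.............)
[2] unlink(a) —  (map ..............)
[3] create(b) — b=0 (map F.............)
[4] create(a) — a=1 b=0 (map FF............)
[5] unlink(b) — a=1 (map .F............)
[6] append(a, 3) — a=1,0,2,3 (map FFFF..........)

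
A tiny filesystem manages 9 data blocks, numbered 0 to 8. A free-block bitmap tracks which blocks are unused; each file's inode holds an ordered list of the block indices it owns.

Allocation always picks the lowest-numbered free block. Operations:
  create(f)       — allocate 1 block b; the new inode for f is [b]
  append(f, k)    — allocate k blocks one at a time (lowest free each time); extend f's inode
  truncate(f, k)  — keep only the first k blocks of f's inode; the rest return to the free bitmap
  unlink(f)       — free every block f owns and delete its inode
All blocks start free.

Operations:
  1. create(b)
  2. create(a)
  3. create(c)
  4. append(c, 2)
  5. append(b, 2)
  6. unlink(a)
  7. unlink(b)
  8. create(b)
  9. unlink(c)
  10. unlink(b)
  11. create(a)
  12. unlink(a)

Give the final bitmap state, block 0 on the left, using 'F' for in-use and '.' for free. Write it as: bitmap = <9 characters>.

bitmap = .........

  1. create(b)  ⇒  F........  {b→[0]}
  2. create(a)  ⇒  FF.......  {a→[1]; b→[0]}
  3. create(c)  ⇒  FFF......  {a→[1]; b→[0]; c→[2]}
  4. append(c, 2)  ⇒  FFFFF....  {a→[1]; b→[0]; c→[2, 3, 4]}
  5. append(b, 2)  ⇒  FFFFFFF..  {a→[1]; b→[0, 5, 6]; c→[2, 3, 4]}
  6. unlink(a)  ⇒  F.FFFFF..  {b→[0, 5, 6]; c→[2, 3, 4]}
  7. unlink(b)  ⇒  ..FFF....  {c→[2, 3, 4]}
  8. create(b)  ⇒  F.FFF....  {b→[0]; c→[2, 3, 4]}
  9. unlink(c)  ⇒  F........  {b→[0]}
  10. unlink(b)  ⇒  .........  {}
  11. create(a)  ⇒  F........  {a→[0]}
  12. unlink(a)  ⇒  .........  {}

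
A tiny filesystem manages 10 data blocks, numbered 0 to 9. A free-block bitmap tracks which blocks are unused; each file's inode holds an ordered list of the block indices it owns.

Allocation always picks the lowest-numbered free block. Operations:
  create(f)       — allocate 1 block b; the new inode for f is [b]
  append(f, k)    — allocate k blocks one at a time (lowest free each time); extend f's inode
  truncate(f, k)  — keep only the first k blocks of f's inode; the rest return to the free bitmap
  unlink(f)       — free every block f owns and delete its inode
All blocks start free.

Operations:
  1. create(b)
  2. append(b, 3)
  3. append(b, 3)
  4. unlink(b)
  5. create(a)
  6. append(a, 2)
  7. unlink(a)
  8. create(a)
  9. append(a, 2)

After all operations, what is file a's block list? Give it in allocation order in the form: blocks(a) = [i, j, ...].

blocks(a) = [0, 1, 2]

  1. create(b)  ⇒  F.........  {b→[0]}
  2. append(b, 3)  ⇒  FFFF......  {b→[0, 1, 2, 3]}
  3. append(b, 3)  ⇒  FFFFFFF...  {b→[0, 1, 2, 3, 4, 5, 6]}
  4. unlink(b)  ⇒  ..........  {}
  5. create(a)  ⇒  F.........  {a→[0]}
  6. append(a, 2)  ⇒  FFF.......  {a→[0, 1, 2]}
  7. unlink(a)  ⇒  ..........  {}
  8. create(a)  ⇒  F.........  {a→[0]}
  9. append(a, 2)  ⇒  FFF.......  {a→[0, 1, 2]}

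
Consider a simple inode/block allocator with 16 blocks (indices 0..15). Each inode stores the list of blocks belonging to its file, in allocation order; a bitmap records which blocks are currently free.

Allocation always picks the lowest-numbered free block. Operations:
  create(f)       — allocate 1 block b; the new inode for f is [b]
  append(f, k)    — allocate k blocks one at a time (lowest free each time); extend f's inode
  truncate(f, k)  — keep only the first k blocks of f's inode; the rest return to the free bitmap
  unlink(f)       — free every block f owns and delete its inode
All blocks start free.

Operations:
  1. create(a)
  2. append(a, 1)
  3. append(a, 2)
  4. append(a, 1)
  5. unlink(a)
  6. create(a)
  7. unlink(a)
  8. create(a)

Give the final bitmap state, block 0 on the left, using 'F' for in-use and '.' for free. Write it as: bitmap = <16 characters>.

bitmap = F...............

create(a): bitmap=F............... | a=[0]
append(a, 1): bitmap=FF.............. | a=[0, 1]
append(a, 2): bitmap=FFFF............ | a=[0, 1, 2, 3]
append(a, 1): bitmap=FFFFF........... | a=[0, 1, 2, 3, 4]
unlink(a): bitmap=................ | 
create(a): bitmap=F............... | a=[0]
unlink(a): bitmap=................ | 
create(a): bitmap=F............... | a=[0]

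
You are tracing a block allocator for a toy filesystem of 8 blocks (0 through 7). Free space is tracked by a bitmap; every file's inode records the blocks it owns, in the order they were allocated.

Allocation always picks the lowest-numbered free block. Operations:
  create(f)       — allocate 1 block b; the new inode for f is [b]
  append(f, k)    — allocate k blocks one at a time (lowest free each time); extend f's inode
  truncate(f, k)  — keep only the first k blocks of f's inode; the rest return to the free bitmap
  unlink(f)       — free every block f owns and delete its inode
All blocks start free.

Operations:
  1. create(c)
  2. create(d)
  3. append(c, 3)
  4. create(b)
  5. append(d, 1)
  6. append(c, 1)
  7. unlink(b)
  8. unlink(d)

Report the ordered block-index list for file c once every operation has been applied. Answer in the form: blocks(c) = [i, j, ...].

after create(c) → c:[0]  free=[F.......]
after create(d) → c:[0], d:[1]  free=[FF......]
after append(c, 3) → c:[0, 2, 3, 4], d:[1]  free=[FFFFF...]
after create(b) → b:[5], c:[0, 2, 3, 4], d:[1]  free=[FFFFFF..]
after append(d, 1) → b:[5], c:[0, 2, 3, 4], d:[1, 6]  free=[FFFFFFF.]
after append(c, 1) → b:[5], c:[0, 2, 3, 4, 7], d:[1, 6]  free=[FFFFFFFF]
after unlink(b) → c:[0, 2, 3, 4, 7], d:[1, 6]  free=[FFFFF.FF]
after unlink(d) → c:[0, 2, 3, 4, 7]  free=[F.FFF..F]

blocks(c) = [0, 2, 3, 4, 7]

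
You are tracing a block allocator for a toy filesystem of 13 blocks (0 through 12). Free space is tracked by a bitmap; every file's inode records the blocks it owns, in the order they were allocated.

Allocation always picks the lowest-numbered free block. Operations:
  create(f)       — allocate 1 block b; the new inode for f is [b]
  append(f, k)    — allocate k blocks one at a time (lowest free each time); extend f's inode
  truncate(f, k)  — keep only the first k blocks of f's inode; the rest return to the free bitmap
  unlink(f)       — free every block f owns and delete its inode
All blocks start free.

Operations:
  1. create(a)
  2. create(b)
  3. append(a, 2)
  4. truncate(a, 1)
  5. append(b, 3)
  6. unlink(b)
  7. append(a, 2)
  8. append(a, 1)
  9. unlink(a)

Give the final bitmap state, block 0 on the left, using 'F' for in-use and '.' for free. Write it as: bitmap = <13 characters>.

bitmap = .............

after create(a) → a:[0]  free=[F............]
after create(b) → a:[0], b:[1]  free=[FF...........]
after append(a, 2) → a:[0, 2, 3], b:[1]  free=[FFFF.........]
after truncate(a, 1) → a:[0], b:[1]  free=[FF...........]
after append(b, 3) → a:[0], b:[1, 2, 3, 4]  free=[FFFFF........]
after unlink(b) → a:[0]  free=[F............]
after append(a, 2) → a:[0, 1, 2]  free=[FFF..........]
after append(a, 1) → a:[0, 1, 2, 3]  free=[FFFF.........]
after unlink(a) →   free=[.............]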